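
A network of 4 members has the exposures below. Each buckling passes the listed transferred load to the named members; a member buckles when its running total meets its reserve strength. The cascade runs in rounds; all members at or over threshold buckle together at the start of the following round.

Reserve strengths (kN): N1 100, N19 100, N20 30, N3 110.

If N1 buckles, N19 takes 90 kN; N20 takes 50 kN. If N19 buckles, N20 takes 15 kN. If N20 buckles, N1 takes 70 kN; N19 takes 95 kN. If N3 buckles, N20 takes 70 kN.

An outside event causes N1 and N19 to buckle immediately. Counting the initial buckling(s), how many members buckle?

Round 1 — N1, N19 buckle (initial).
  N20: +50+15 → 65 ≥ 30
Round 2 — N20 buckles.
No further bucklings.

3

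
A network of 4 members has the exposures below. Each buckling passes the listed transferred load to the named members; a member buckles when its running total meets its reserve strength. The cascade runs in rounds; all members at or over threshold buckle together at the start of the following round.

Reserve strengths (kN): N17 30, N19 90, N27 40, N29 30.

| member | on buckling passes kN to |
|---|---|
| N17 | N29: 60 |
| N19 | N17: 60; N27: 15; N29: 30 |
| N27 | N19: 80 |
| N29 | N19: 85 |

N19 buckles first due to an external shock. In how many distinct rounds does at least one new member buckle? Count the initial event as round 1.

Round 1 — N19 buckles (initial).
  N17: +60 → 60 ≥ 30
  N27: +15 → 15 < 40
  N29: +30 → 30 ≥ 30
Round 2 — N17, N29 buckle.
No further bucklings.

2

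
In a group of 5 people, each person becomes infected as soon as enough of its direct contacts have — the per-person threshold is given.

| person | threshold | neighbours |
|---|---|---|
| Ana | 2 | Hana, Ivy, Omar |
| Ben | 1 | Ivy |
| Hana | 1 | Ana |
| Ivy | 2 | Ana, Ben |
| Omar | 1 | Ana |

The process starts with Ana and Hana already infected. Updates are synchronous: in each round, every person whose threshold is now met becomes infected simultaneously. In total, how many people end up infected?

Round 1 — Ana, Hana become infected (initial).
Round 2 — checking thresholds:
  Ivy: 1 of 2 neighbours < 2, holds.
  Omar: 1 of 1 neighbours ≥ 1, becomes infected.
Round 3 — no new infections; cascade stops.

3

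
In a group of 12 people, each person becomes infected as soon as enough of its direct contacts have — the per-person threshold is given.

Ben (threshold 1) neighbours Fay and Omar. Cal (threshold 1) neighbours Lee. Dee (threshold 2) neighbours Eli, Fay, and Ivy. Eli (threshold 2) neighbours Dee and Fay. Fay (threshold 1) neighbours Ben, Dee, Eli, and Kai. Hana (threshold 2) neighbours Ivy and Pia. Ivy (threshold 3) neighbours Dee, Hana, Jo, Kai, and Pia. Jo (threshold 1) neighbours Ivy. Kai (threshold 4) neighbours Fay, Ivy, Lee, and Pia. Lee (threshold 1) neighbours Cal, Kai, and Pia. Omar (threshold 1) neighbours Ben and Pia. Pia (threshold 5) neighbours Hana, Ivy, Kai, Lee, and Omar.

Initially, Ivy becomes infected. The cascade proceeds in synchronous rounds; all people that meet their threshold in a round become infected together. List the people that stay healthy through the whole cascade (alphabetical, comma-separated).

Ben, Cal, Dee, Eli, Fay, Hana, Kai, Lee, Omar, Pia

Round 1 — Ivy becomes infected (initial).
Round 2 — checking thresholds:
  Dee: 1 of 3 neighbours < 2, not yet.
  Hana: 1 of 2 neighbours < 2, not yet.
  Jo: 1 of 1 neighbours ≥ 1, becomes infected.
  Kai: 1 of 4 neighbours < 4, not yet.
  Pia: 1 of 5 neighbours < 5, not yet.
Round 3 — no new infections; cascade stops.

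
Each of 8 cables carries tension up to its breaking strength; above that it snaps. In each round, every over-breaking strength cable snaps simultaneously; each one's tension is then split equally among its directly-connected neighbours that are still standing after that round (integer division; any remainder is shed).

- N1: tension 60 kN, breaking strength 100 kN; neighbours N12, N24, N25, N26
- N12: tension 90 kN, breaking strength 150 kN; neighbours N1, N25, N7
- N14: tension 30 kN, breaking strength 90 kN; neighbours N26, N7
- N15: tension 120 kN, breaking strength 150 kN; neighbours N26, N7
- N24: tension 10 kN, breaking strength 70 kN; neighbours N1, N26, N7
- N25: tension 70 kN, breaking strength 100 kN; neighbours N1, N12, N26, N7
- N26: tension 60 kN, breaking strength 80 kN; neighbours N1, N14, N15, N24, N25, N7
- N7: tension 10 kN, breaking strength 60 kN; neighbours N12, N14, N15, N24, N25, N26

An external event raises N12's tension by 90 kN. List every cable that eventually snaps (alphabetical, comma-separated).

N1, N12, N14, N15, N24, N25, N26, N7

Round 1 — N12 at 180 > 150. N12 snaps.
  N12 sheds 180 kN to N1, N25, N7: 60 each.
    N1: 60+60 = 120 > 100
    N25: 70+60 = 130 > 100
    N7: 10+60 = 70 > 60
Round 2 — N1, N25, N7 snap.
  N1 sheds 120 kN to N24, N26: 60 each.
    N24: 10+60 = 70 ≤ 70
    N26: 60+60 = 120 > 80
  N25 sheds 130 kN to N26: 130 each.
    N26: 120+130 = 250 > 80
  N7 sheds 70 kN to N14, N15, N24, N26: 17 each (2 lost).
    N14: 30+17 = 47 ≤ 90
    N15: 120+17 = 137 ≤ 150
    N24: 70+17 = 87 > 70
    N26: 250+17 = 267 > 80
Round 3 — N24, N26 snap.
  N24 sheds 87 kN: no online neighbours, lost.
  N26 sheds 267 kN to N14, N15: 133 each (1 lost).
    N14: 47+133 = 180 > 90
    N15: 137+133 = 270 > 150
Round 4 — N14, N15 snap.
  N14 sheds 180 kN: no online neighbours, lost.
  N15 sheds 270 kN: no online neighbours, lost.
No further breaks.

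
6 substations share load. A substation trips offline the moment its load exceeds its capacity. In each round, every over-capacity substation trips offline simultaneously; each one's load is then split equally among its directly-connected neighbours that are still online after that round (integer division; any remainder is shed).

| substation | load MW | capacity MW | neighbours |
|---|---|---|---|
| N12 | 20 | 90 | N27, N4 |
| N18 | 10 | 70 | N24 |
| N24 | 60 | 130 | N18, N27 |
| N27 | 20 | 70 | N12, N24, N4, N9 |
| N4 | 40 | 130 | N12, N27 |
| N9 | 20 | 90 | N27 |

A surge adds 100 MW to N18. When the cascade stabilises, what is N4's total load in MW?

103

Round 1 — N18 at 110 > 70. N18 trips offline.
  N18 sheds 110 MW to N24: 110 each.
    N24: 60+110 = 170 > 130
Round 2 — N24 trips offline.
  N24 sheds 170 MW to N27: 170 each.
    N27: 20+170 = 190 > 70
Round 3 — N27 trips offline.
  N27 sheds 190 MW to N12, N4, N9: 63 each (1 lost).
    N12: 20+63 = 83 ≤ 90
    N4: 40+63 = 103 ≤ 130
    N9: 20+63 = 83 ≤ 90
No further trips.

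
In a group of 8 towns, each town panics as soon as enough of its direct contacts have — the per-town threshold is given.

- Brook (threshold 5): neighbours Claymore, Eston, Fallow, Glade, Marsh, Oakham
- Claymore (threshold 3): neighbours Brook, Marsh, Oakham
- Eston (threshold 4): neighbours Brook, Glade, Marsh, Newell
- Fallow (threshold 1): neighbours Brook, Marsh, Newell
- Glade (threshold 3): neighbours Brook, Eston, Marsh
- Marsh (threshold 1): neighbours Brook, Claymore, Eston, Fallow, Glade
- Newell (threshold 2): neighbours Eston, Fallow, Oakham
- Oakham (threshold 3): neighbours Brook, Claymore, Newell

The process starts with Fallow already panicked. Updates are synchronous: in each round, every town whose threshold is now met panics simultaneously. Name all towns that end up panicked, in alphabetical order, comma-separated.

Round 1 — Fallow panics (initial).
Round 2 — checking thresholds:
  Brook: 1 of 6 neighbours < 5, not yet.
  Marsh: 1 of 5 neighbours ≥ 1, panics.
  Newell: 1 of 3 neighbours < 2, not yet.
Round 3 — no new panics; cascade stops.

Fallow, Marsh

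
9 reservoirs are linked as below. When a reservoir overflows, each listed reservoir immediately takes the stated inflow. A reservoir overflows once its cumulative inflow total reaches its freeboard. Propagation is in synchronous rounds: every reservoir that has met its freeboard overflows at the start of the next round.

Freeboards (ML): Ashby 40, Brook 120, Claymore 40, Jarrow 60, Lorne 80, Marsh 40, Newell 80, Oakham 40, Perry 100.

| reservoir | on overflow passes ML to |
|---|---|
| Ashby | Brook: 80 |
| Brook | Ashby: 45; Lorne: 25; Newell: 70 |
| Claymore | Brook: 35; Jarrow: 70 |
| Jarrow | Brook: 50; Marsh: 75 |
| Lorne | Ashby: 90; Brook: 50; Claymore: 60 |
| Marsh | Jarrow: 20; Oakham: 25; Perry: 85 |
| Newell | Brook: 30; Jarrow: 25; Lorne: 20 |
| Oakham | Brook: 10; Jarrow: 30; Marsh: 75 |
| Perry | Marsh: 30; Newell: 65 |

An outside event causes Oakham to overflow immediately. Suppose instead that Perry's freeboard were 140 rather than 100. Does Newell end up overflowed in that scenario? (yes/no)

With Perry's freeboard at 140:
Round 1 — Oakham overflows (initial).
  Brook: +10 → 10 < 120
  Jarrow: +30 → 30 < 60
  Marsh: +75 → 75 ≥ 40
Round 2 — Marsh overflows.
  Jarrow: +20 → 50 < 60
  Perry: +85 → 85 < 140
No further overflows.

no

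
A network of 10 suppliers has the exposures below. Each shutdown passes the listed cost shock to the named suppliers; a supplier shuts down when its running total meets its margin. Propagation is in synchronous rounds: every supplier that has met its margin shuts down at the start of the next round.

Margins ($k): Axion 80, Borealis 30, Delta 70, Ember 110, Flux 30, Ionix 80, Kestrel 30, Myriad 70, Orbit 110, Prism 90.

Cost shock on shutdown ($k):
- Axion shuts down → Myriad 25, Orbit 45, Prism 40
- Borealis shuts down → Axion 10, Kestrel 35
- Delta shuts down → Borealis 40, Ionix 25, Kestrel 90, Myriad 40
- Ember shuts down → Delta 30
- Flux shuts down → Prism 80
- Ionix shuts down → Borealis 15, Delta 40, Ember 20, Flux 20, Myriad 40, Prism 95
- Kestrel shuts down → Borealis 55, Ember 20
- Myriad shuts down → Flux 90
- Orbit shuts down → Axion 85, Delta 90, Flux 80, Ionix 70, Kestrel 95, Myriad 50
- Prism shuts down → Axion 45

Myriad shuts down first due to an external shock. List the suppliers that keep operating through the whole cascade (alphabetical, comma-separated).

Round 1 — Myriad shuts down (initial).
  Flux: +90 → 90 ≥ 30
Round 2 — Flux shuts down.
  Prism: +80 → 80 < 90
No further shutdowns.

Axion, Borealis, Delta, Ember, Ionix, Kestrel, Orbit, Prism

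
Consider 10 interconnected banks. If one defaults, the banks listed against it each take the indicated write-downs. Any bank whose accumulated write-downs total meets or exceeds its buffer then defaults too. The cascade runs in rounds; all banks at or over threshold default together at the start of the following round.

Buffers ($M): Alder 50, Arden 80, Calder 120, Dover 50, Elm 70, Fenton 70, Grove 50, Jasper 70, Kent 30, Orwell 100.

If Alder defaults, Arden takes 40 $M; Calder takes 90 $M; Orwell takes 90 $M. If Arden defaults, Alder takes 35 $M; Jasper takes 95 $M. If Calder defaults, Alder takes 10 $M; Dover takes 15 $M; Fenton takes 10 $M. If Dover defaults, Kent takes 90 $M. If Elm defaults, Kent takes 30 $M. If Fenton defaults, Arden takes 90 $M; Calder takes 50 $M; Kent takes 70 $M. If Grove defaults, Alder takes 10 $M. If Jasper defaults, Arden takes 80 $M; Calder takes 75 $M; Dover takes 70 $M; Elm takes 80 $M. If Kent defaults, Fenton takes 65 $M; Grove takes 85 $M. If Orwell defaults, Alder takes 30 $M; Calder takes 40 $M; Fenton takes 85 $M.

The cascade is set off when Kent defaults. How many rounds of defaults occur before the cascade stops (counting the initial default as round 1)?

Round 1 — Kent defaults (initial).
  Fenton: +65 → 65 < 70
  Grove: +85 → 85 ≥ 50
Round 2 — Grove defaults.
  Alder: +10 → 10 < 50
No further defaults.

2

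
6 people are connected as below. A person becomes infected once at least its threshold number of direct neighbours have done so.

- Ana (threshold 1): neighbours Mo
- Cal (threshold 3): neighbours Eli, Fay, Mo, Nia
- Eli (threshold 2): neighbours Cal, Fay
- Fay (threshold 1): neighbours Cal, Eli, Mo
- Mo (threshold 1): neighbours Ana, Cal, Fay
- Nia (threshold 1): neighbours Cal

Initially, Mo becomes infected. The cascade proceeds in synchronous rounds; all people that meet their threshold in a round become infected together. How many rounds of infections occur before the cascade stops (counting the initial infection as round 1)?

2

Round 1 — Mo becomes infected (initial).
Round 2 — checking thresholds:
  Ana: 1 of 1 neighbours ≥ 1, becomes infected.
  Cal: 1 of 4 neighbours < 3, not yet.
  Fay: 1 of 3 neighbours ≥ 1, becomes infected.
Round 3 — no new infections; cascade stops.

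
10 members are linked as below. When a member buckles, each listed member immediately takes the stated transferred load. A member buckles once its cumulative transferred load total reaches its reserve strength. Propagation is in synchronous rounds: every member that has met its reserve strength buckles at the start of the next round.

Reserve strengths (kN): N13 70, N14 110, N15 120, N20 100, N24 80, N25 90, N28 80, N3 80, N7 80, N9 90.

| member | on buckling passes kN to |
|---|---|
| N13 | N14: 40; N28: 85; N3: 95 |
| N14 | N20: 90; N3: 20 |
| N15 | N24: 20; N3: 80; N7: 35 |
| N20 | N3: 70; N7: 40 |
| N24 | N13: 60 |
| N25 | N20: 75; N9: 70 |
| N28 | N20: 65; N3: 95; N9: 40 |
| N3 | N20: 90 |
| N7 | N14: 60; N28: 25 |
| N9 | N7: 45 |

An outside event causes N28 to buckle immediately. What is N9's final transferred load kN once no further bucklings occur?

40

Round 1 — N28 buckles (initial).
  N20: +65 → 65 < 100
  N3: +95 → 95 ≥ 80
  N9: +40 → 40 < 90
Round 2 — N3 buckles.
  N20: +90 → 155 ≥ 100
Round 3 — N20 buckles.
  N7: +40 → 40 < 80
No further bucklings.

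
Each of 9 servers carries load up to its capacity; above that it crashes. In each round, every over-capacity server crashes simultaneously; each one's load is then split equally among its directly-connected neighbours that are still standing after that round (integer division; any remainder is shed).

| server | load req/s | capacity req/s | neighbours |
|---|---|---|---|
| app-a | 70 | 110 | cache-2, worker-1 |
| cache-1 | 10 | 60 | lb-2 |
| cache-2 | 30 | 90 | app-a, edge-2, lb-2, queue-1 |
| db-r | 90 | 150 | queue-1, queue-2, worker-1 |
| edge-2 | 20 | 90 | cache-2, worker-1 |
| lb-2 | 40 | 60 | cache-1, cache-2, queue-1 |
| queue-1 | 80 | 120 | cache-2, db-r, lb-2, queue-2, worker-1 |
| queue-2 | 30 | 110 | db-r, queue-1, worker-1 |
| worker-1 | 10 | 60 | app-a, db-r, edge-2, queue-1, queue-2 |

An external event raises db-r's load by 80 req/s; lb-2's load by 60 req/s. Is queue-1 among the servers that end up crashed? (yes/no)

yes

Round 1 — db-r at 170 > 150; lb-2 at 100 > 60. db-r, lb-2 crash.
  db-r sheds 170 req/s to queue-1, queue-2, worker-1: 56 each (2 lost).
    queue-1: 80+56 = 136 > 120
    queue-2: 30+56 = 86 ≤ 110
    worker-1: 10+56 = 66 > 60
  lb-2 sheds 100 req/s to cache-1, cache-2, queue-1: 33 each (1 lost).
    cache-1: 10+33 = 43 ≤ 60
    cache-2: 30+33 = 63 ≤ 90
    queue-1: 136+33 = 169 > 120
Round 2 — queue-1, worker-1 crash.
  queue-1 sheds 169 req/s to cache-2, queue-2: 84 each (1 lost).
    cache-2: 63+84 = 147 > 90
    queue-2: 86+84 = 170 > 110
  worker-1 sheds 66 req/s to app-a, edge-2, queue-2: 22 each.
    app-a: 70+22 = 92 ≤ 110
    edge-2: 20+22 = 42 ≤ 90
    queue-2: 170+22 = 192 > 110
Round 3 — cache-2, queue-2 crash.
  cache-2 sheds 147 req/s to app-a, edge-2: 73 each (1 lost).
    app-a: 92+73 = 165 > 110
    edge-2: 42+73 = 115 > 90
  queue-2 sheds 192 req/s: no online neighbours, lost.
Round 4 — app-a, edge-2 crash.
  app-a sheds 165 req/s: no online neighbours, lost.
  edge-2 sheds 115 req/s: no online neighbours, lost.
No further crashes.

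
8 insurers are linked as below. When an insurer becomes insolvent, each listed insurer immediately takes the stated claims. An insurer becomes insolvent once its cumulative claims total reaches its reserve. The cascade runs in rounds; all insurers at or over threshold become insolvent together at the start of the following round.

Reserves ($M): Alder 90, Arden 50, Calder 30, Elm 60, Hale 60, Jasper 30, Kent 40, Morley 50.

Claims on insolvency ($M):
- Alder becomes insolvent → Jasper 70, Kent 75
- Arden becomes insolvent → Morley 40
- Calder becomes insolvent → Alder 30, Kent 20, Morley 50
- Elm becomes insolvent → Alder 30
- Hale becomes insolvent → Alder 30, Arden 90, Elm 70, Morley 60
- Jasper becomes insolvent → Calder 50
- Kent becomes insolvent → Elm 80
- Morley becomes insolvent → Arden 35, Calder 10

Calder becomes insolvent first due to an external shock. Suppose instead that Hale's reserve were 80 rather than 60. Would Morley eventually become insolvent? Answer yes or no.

yes

With Hale's reserve at 80:
Round 1 — Calder becomes insolvent (initial).
  Alder: +30 → 30 < 90
  Kent: +20 → 20 < 40
  Morley: +50 → 50 ≥ 50
Round 2 — Morley becomes insolvent.
  Arden: +35 → 35 < 50
No further insolvencies.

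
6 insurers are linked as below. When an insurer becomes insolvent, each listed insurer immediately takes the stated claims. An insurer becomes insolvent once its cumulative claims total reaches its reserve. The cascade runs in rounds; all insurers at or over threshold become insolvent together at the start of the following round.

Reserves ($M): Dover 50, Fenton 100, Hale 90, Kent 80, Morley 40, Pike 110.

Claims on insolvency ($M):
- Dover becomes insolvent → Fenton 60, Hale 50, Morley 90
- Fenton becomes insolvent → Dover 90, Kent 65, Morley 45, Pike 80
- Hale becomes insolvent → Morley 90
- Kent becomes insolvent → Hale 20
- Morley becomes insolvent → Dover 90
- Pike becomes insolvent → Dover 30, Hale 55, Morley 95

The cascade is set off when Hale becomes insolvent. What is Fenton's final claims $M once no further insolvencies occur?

60

Round 1 — Hale becomes insolvent (initial).
  Morley: +90 → 90 ≥ 40
Round 2 — Morley becomes insolvent.
  Dover: +90 → 90 ≥ 50
Round 3 — Dover becomes insolvent.
  Fenton: +60 → 60 < 100
No further insolvencies.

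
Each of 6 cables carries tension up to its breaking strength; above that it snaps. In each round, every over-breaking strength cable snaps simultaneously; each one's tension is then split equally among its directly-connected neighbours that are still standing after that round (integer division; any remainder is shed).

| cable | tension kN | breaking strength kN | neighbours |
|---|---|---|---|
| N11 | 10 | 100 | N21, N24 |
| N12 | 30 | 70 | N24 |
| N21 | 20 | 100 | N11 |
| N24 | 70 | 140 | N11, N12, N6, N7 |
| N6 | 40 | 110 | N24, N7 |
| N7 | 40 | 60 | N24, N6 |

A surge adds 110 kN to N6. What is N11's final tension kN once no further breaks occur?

Round 1 — N6 at 150 > 110. N6 snaps.
  N6 sheds 150 kN to N24, N7: 75 each.
    N24: 70+75 = 145 > 140
    N7: 40+75 = 115 > 60
Round 2 — N24, N7 snap.
  N24 sheds 145 kN to N11, N12: 72 each (1 lost).
    N11: 10+72 = 82 ≤ 100
    N12: 30+72 = 102 > 70
  N7 sheds 115 kN: no online neighbours, lost.
Round 3 — N12 snaps.
  N12 sheds 102 kN: no online neighbours, lost.
No further breaks.

82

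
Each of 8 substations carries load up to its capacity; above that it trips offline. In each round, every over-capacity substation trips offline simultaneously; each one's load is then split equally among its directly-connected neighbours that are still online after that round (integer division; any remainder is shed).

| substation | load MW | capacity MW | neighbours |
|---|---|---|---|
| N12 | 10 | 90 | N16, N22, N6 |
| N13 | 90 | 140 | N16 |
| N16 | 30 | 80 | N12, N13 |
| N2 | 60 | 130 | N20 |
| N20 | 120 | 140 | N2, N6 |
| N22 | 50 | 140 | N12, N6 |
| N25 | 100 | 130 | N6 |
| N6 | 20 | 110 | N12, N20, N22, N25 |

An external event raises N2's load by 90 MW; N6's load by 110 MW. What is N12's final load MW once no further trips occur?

42

Round 1 — N2 at 150 > 130; N6 at 130 > 110. N2, N6 trip offline.
  N2 sheds 150 MW to N20: 150 each.
    N20: 120+150 = 270 > 140
  N6 sheds 130 MW to N12, N20, N22, N25: 32 each (2 lost).
    N12: 10+32 = 42 ≤ 90
    N20: 270+32 = 302 > 140
    N22: 50+32 = 82 ≤ 140
    N25: 100+32 = 132 > 130
Round 2 — N20, N25 trip offline.
  N20 sheds 302 MW: no online neighbours, lost.
  N25 sheds 132 MW: no online neighbours, lost.
No further trips.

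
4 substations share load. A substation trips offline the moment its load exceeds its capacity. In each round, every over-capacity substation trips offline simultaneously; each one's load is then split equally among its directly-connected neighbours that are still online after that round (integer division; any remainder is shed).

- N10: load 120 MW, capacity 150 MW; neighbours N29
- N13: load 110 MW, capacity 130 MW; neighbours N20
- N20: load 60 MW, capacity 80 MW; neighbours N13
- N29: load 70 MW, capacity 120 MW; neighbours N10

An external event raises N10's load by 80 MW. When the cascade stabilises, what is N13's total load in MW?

Round 1 — N10 at 200 > 150. N10 trips offline.
  N10 sheds 200 MW to N29: 200 each.
    N29: 70+200 = 270 > 120
Round 2 — N29 trips offline.
  N29 sheds 270 MW: no online neighbours, lost.
No further trips.

110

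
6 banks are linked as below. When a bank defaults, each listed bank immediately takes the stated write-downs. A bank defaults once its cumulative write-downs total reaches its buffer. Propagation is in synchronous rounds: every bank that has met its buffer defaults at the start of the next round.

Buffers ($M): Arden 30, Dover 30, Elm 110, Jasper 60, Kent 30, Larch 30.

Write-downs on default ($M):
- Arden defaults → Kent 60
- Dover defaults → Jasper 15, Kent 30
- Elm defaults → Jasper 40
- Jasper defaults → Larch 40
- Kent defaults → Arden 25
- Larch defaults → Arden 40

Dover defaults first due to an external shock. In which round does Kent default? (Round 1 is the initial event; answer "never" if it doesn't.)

2

Round 1 — Dover defaults (initial).
  Jasper: +15 → 15 < 60
  Kent: +30 → 30 ≥ 30
Round 2 — Kent defaults.
  Arden: +25 → 25 < 30
No further defaults.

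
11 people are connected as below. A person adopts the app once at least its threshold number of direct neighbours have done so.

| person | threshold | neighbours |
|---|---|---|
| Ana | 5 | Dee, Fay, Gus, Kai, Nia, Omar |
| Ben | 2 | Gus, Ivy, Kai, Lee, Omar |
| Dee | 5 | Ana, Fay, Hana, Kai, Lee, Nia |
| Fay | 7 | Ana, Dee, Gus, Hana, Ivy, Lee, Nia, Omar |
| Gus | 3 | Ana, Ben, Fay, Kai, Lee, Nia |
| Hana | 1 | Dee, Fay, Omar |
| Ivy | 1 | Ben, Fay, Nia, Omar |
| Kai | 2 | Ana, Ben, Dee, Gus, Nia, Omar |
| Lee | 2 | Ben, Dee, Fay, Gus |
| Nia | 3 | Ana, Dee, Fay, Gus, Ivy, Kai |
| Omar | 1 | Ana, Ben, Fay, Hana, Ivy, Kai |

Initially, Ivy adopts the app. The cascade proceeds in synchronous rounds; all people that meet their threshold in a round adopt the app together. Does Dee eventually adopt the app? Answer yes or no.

Round 1 — Ivy adopts the app (initial).
Round 2 — checking thresholds:
  Ben: 1 of 5 neighbours < 2, not yet.
  Fay: 1 of 8 neighbours < 7, not yet.
  Nia: 1 of 6 neighbours < 3, not yet.
  Omar: 1 of 6 neighbours ≥ 1, adopts the app.
Round 3 — checking thresholds:
  Ana: 1 of 6 neighbours < 5, not yet.
  Ben: 2 of 5 neighbours ≥ 2, adopts the app.
  Fay: 2 of 8 neighbours < 7, not yet.
  Hana: 1 of 3 neighbours ≥ 1, adopts the app.
  Kai: 1 of 6 neighbours < 2, not yet.
  Nia: 1 of 6 neighbours < 3, not yet.
Round 4 — checking thresholds:
  Ana: 1 of 6 neighbours < 5, not yet.
  Dee: 1 of 6 neighbours < 5, not yet.
  Fay: 3 of 8 neighbours < 7, not yet.
  Gus: 1 of 6 neighbours < 3, not yet.
  Kai: 2 of 6 neighbours ≥ 2, adopts the app.
  Lee: 1 of 4 neighbours < 2, not yet.
  Nia: 1 of 6 neighbours < 3, not yet.
Round 5 — no new adoptions; cascade stops.

no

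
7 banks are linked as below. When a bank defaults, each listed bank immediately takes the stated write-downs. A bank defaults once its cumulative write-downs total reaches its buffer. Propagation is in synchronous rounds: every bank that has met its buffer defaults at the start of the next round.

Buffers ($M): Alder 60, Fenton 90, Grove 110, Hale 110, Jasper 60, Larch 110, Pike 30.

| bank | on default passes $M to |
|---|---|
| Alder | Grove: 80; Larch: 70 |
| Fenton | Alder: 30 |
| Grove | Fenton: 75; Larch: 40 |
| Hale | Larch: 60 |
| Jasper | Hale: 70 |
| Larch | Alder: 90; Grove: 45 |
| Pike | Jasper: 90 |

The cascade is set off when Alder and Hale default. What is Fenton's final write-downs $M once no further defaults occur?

Round 1 — Alder, Hale default (initial).
  Grove: +80 → 80 < 110
  Larch: +70+60 → 130 ≥ 110
Round 2 — Larch defaults.
  Grove: +45 → 125 ≥ 110
Round 3 — Grove defaults.
  Fenton: +75 → 75 < 90
No further defaults.

75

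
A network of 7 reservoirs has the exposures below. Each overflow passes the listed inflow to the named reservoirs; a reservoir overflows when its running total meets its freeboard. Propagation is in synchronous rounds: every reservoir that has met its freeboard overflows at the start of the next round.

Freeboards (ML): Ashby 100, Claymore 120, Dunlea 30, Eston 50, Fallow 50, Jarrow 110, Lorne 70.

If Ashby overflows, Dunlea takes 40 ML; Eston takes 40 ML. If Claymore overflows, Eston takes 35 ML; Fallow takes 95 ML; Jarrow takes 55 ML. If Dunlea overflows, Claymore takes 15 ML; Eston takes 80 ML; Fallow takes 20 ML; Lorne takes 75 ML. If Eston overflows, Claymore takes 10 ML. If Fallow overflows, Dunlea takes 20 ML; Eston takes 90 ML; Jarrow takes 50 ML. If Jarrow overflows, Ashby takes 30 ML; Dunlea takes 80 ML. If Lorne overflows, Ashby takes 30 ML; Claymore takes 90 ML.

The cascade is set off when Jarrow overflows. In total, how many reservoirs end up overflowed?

4

Round 1 — Jarrow overflows (initial).
  Ashby: +30 → 30 < 100
  Dunlea: +80 → 80 ≥ 30
Round 2 — Dunlea overflows.
  Claymore: +15 → 15 < 120
  Eston: +80 → 80 ≥ 50
  Fallow: +20 → 20 < 50
  Lorne: +75 → 75 ≥ 70
Round 3 — Eston, Lorne overflow.
  Ashby: +30 → 60 < 100
  Claymore: +10+90 → 115 < 120
No further overflows.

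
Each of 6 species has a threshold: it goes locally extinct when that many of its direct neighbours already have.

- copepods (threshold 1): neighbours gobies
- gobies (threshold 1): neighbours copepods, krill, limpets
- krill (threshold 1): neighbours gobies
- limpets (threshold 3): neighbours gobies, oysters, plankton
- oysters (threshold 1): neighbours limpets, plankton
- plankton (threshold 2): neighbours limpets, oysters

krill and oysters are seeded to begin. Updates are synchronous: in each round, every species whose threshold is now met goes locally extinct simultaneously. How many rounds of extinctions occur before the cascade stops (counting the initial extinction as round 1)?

3

Round 1 — krill, oysters go locally extinct (initial).
Round 2 — checking thresholds:
  gobies: 1 of 3 neighbours ≥ 1, goes locally extinct.
  limpets: 1 of 3 neighbours < 3, below threshold.
  plankton: 1 of 2 neighbours < 2, below threshold.
Round 3 — checking thresholds:
  copepods: 1 of 1 neighbours ≥ 1, goes locally extinct.
  limpets: 2 of 3 neighbours < 3, below threshold.
  plankton: 1 of 2 neighbours < 2, below threshold.
Round 4 — no new extinctions; cascade stops.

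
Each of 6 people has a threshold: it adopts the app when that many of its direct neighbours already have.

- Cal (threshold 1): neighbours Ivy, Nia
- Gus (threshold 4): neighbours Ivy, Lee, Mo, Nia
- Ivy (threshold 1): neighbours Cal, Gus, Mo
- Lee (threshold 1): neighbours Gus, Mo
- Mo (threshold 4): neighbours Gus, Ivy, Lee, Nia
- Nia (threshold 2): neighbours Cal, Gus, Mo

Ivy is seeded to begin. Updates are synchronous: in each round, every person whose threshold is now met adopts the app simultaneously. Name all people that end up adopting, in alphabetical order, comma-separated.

Cal, Ivy

Round 1 — Ivy adopts the app (initial).
Round 2 — checking thresholds:
  Cal: 1 of 2 neighbours ≥ 1, adopts the app.
  Gus: 1 of 4 neighbours < 4, not yet.
  Mo: 1 of 4 neighbours < 4, not yet.
Round 3 — no new adoptions; cascade stops.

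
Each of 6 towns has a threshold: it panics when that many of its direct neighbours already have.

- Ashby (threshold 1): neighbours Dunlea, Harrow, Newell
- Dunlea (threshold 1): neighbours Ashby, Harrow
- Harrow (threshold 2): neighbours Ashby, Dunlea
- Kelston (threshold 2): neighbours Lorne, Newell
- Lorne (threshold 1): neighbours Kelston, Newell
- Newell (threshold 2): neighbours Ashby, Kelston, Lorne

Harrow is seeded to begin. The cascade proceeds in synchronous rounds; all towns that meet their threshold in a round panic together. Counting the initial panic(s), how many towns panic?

Round 1 — Harrow panics (initial).
Round 2 — checking thresholds:
  Ashby: 1 of 3 neighbours ≥ 1, panics.
  Dunlea: 1 of 2 neighbours ≥ 1, panics.
Round 3 — no new panics; cascade stops.

3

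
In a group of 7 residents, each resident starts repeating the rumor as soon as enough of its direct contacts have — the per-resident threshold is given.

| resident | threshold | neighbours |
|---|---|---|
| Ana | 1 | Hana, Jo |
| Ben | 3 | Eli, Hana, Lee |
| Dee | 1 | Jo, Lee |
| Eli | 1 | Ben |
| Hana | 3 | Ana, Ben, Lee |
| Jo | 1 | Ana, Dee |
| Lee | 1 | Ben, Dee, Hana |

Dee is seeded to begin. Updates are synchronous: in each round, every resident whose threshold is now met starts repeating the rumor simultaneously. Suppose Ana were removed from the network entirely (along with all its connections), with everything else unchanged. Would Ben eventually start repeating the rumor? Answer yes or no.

no

With Ana removed:
Round 1 — Dee starts repeating the rumor (initial).
Round 2 — checking thresholds:
  Jo: 1 of 1 neighbours ≥ 1, starts repeating the rumor.
  Lee: 1 of 3 neighbours ≥ 1, starts repeating the rumor.
Round 3 — no new spreads; cascade stops.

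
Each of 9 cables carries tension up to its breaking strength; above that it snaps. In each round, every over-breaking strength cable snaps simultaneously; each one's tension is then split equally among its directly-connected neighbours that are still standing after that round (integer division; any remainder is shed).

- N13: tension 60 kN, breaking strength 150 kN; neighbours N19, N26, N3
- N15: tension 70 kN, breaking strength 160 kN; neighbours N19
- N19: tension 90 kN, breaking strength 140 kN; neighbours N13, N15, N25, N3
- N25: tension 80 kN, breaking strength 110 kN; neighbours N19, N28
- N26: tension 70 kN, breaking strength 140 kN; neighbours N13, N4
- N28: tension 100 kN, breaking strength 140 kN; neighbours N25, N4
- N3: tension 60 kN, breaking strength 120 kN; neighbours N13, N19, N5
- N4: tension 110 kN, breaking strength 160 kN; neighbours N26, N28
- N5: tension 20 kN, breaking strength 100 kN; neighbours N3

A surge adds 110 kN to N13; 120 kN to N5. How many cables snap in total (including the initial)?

Round 1 — N13 at 170 > 150; N5 at 140 > 100. N13, N5 snap.
  N13 sheds 170 kN to N19, N26, N3: 56 each (2 lost).
    N19: 90+56 = 146 > 140
    N26: 70+56 = 126 ≤ 140
    N3: 60+56 = 116 ≤ 120
  N5 sheds 140 kN to N3: 140 each.
    N3: 116+140 = 256 > 120
Round 2 — N19, N3 snap.
  N19 sheds 146 kN to N15, N25: 73 each.
    N15: 70+73 = 143 ≤ 160
    N25: 80+73 = 153 > 110
  N3 sheds 256 kN: no online neighbours, lost.
Round 3 — N25 snaps.
  N25 sheds 153 kN to N28: 153 each.
    N28: 100+153 = 253 > 140
Round 4 — N28 snaps.
  N28 sheds 253 kN to N4: 253 each.
    N4: 110+253 = 363 > 160
Round 5 — N4 snaps.
  N4 sheds 363 kN to N26: 363 each.
    N26: 126+363 = 489 > 140
Round 6 — N26 snaps.
  N26 sheds 489 kN: no online neighbours, lost.
No further breaks.

8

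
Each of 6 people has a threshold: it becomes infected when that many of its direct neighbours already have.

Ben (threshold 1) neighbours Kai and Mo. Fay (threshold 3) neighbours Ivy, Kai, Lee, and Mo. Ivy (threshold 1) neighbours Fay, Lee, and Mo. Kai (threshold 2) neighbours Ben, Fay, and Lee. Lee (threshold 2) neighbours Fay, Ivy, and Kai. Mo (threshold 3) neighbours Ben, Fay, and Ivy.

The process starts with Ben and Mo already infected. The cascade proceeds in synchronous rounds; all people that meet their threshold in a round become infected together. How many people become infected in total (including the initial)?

Round 1 — Ben, Mo become infected (initial).
Round 2 — checking thresholds:
  Fay: 1 of 4 neighbours < 3, holds.
  Ivy: 1 of 3 neighbours ≥ 1, becomes infected.
  Kai: 1 of 3 neighbours < 2, holds.
Round 3 — no new infections; cascade stops.

3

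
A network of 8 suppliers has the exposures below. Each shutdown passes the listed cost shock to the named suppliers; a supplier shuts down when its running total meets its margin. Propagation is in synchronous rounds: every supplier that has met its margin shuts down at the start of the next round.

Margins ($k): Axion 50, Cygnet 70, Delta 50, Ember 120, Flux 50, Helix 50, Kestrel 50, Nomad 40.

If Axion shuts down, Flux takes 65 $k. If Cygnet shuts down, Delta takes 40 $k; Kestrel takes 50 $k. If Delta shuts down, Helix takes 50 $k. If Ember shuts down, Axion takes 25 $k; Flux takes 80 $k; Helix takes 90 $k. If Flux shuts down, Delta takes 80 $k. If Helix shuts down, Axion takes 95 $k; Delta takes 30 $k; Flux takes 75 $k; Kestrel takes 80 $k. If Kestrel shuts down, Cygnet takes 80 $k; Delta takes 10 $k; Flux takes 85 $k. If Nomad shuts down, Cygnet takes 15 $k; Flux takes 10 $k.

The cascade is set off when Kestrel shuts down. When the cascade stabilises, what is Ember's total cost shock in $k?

Round 1 — Kestrel shuts down (initial).
  Cygnet: +80 → 80 ≥ 70
  Delta: +10 → 10 < 50
  Flux: +85 → 85 ≥ 50
Round 2 — Cygnet, Flux shut down.
  Delta: +40+80 → 130 ≥ 50
Round 3 — Delta shuts down.
  Helix: +50 → 50 ≥ 50
Round 4 — Helix shuts down.
  Axion: +95 → 95 ≥ 50
Round 5 — Axion shuts down.
No further shutdowns.

0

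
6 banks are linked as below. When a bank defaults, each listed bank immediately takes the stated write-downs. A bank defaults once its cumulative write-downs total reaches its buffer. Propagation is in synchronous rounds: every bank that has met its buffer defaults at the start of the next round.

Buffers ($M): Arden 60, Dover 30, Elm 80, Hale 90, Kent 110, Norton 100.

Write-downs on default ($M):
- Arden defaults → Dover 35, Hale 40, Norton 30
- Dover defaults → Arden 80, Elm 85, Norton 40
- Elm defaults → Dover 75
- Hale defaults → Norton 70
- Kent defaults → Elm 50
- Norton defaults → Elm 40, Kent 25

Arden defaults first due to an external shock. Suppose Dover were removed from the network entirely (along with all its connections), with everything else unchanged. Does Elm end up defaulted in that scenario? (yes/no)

no

With Dover removed:
Round 1 — Arden defaults (initial).
  Hale: +40 → 40 < 90
  Norton: +30 → 30 < 100
No further defaults.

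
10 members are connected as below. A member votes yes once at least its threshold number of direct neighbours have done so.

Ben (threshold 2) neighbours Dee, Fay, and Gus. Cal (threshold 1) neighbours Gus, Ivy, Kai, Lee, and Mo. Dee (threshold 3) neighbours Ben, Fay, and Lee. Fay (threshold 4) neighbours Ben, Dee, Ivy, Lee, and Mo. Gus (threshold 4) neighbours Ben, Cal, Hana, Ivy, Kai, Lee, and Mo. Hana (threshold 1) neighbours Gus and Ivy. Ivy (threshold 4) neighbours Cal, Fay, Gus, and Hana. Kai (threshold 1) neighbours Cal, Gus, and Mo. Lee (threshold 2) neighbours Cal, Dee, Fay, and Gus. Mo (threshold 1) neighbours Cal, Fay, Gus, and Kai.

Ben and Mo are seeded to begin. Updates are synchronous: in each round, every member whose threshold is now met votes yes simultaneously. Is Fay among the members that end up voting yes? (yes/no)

Round 1 — Ben, Mo vote yes (initial).
Round 2 — checking thresholds:
  Cal: 1 of 5 neighbours ≥ 1, votes yes.
  Dee: 1 of 3 neighbours < 3, not yet.
  Fay: 2 of 5 neighbours < 4, not yet.
  Gus: 2 of 7 neighbours < 4, not yet.
  Kai: 1 of 3 neighbours ≥ 1, votes yes.
Round 3 — checking thresholds:
  Dee: 1 of 3 neighbours < 3, not yet.
  Fay: 2 of 5 neighbours < 4, not yet.
  Gus: 4 of 7 neighbours ≥ 4, votes yes.
  Ivy: 1 of 4 neighbours < 4, not yet.
  Lee: 1 of 4 neighbours < 2, not yet.
Round 4 — checking thresholds:
  Dee: 1 of 3 neighbours < 3, not yet.
  Fay: 2 of 5 neighbours < 4, not yet.
  Hana: 1 of 2 neighbours ≥ 1, votes yes.
  Ivy: 2 of 4 neighbours < 4, not yet.
  Lee: 2 of 4 neighbours ≥ 2, votes yes.
Round 5 — no new yes votes; cascade stops.

no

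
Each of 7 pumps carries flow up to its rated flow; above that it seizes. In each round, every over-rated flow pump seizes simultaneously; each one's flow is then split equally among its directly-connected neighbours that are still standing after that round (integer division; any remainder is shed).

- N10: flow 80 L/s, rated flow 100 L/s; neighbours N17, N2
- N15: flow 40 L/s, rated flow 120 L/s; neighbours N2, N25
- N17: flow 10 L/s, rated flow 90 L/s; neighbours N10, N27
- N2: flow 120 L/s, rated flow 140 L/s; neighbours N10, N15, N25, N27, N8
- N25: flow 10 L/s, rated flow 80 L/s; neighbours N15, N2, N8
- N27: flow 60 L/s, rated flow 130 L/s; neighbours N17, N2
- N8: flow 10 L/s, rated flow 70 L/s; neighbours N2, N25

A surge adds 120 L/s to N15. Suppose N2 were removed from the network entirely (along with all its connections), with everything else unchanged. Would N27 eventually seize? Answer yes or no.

no

With N2 removed:
Round 1 — N15 at 160 > 120. N15 seizes.
  N15 sheds 160 L/s to N25: 160 each.
    N25: 10+160 = 170 > 80
Round 2 — N25 seizes.
  N25 sheds 170 L/s to N8: 170 each.
    N8: 10+170 = 180 > 70
Round 3 — N8 seizes.
  N8 sheds 180 L/s: no online neighbours, lost.
No further seizures.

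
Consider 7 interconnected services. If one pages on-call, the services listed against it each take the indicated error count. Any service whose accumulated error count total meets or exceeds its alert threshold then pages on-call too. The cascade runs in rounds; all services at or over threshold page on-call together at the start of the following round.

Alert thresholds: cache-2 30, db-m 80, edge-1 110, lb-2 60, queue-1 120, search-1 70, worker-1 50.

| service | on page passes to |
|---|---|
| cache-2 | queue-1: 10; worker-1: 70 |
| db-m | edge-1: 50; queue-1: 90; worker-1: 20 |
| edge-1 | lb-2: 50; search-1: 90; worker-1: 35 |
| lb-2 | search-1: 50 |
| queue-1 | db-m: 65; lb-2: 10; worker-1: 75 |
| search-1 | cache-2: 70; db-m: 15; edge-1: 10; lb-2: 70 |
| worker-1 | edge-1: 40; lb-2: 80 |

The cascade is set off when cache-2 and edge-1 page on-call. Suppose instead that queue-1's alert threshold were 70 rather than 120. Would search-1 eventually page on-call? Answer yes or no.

yes

With queue-1's alert threshold at 70:
Round 1 — cache-2, edge-1 page on-call (initial).
  lb-2: +50 → 50 < 60
  queue-1: +10 → 10 < 70
  search-1: +90 → 90 ≥ 70
  worker-1: +70+35 → 105 ≥ 50
Round 2 — search-1, worker-1 page on-call.
  db-m: +15 → 15 < 80
  lb-2: +70+80 → 200 ≥ 60
Round 3 — lb-2 pages on-call.
No further pages.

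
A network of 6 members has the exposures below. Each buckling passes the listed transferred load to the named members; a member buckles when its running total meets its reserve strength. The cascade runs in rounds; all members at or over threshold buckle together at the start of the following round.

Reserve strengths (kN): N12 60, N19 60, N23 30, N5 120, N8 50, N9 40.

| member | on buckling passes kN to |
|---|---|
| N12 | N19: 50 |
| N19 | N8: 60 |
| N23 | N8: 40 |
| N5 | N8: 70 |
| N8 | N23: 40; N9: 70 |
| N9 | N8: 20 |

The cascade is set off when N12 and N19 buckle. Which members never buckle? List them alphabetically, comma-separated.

Round 1 — N12, N19 buckle (initial).
  N8: +60 → 60 ≥ 50
Round 2 — N8 buckles.
  N23: +40 → 40 ≥ 30
  N9: +70 → 70 ≥ 40
Round 3 — N23, N9 buckle.
No further bucklings.

N5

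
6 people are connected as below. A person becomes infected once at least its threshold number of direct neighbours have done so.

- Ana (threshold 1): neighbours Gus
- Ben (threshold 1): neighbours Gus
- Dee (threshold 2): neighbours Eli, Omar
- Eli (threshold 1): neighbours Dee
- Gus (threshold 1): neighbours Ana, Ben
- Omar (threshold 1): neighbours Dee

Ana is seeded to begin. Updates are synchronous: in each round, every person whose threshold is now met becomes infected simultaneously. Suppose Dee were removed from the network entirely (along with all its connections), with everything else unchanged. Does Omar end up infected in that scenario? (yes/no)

With Dee removed:
Round 1 — Ana becomes infected (initial).
Round 2 — checking thresholds:
  Gus: 1 of 2 neighbours ≥ 1, becomes infected.
Round 3 — checking thresholds:
  Ben: 1 of 1 neighbours ≥ 1, becomes infected.
Round 4 — no new infections; cascade stops.

no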